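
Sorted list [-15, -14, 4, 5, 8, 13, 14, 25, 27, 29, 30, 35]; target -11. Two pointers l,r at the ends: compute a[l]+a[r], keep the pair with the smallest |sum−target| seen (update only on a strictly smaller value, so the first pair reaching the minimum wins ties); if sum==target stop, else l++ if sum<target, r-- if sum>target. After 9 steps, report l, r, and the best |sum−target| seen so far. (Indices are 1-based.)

l=1, r=3, best |Δ|=1

l=1 r=12: -15+35=20 d=31 *, r--
l=1 r=11: -15+30=15 d=26 *, r--
l=1 r=10: -15+29=14 d=25 *, r--
l=1 r=9: -15+27=12 d=23 *, r--
l=1 r=8: -15+25=10 d=21 *, r--
l=1 r=7: -15+14=-1 d=10 *, r--
l=1 r=6: -15+13=-2 d=9 *, r--
l=1 r=5: -15+8=-7 d=4 *, r--
l=1 r=4: -15+5=-10 d=1 *, r--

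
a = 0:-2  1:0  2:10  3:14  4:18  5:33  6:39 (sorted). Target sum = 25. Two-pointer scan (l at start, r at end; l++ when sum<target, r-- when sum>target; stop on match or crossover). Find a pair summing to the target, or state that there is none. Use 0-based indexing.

no pair

l=0 r=6: -2+39=37 >25, r--
l=0 r=5: -2+33=31 >25, r--
l=0 r=4: -2+18=16 <25, l++
l=1 r=4: 0+18=18 <25, l++
l=2 r=4: 10+18=28 >25, r--
l=2 r=3: 10+14=24 <25, l++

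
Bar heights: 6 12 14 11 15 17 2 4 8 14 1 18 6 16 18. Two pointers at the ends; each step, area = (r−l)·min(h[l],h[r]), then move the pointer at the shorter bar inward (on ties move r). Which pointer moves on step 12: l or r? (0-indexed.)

l=0 r=14: min(6,18)*14=84 best=84 *, l++
l=1 r=14: min(12,18)*13=156 best=156 *, l++
l=2 r=14: min(14,18)*12=168 best=168 *, l++
l=3 r=14: min(11,18)*11=121 best=168, l++
l=4 r=14: min(15,18)*10=150 best=168, l++
l=5 r=14: min(17,18)*9=153 best=168, l++
l=6 r=14: min(2,18)*8=16 best=168, l++
l=7 r=14: min(4,18)*7=28 best=168, l++
l=8 r=14: min(8,18)*6=48 best=168, l++
l=9 r=14: min(14,18)*5=70 best=168, l++
l=10 r=14: min(1,18)*4=4 best=168, l++
l=11 r=14: min(18,18)*3=54 best=168, r--

r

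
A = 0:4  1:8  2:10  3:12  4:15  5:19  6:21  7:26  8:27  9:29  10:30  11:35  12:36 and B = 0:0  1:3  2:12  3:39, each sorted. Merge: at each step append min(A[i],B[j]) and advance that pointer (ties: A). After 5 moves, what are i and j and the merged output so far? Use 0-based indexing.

i=0 j=0: A[i]=4>B[j]=0 take 0, j++
i=0 j=1: A[i]=4>B[j]=3 take 3, j++
i=0 j=2: A[i]=4<=B[j]=12 take 4, i++
i=1 j=2: A[i]=8<=B[j]=12 take 8, i++
i=2 j=2: A[i]=10<=B[j]=12 take 10, i++

i=3, j=2, merged so far=[0, 3, 4, 8, 10]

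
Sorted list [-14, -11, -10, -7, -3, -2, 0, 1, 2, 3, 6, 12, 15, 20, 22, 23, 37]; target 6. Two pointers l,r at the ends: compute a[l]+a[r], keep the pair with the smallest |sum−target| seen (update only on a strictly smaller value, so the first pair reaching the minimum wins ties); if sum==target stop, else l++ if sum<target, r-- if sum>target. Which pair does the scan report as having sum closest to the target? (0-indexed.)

l=0 r=16: -14+37=23 d=17 *, r--
l=0 r=15: -14+23=9 d=3 *, r--
l=0 r=14: -14+22=8 d=2 *, r--
l=0 r=13: -14+20=6 d=0 *, stop

pair (-14, 20) with sum 6 (|Δ|=0)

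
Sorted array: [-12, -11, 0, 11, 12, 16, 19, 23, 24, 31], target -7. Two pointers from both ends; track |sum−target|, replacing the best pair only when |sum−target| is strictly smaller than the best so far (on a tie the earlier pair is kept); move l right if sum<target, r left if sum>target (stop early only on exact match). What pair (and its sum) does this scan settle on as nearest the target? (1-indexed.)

l=1 r=10: -12+31=19 d=26 *, r--
l=1 r=9: -12+24=12 d=19 *, r--
l=1 r=8: -12+23=11 d=18 *, r--
l=1 r=7: -12+19=7 d=14 *, r--
l=1 r=6: -12+16=4 d=11 *, r--
l=1 r=5: -12+12=0 d=7 *, r--
l=1 r=4: -12+11=-1 d=6 *, r--
l=1 r=3: -12+0=-12 d=5 *, l++
l=2 r=3: -11+0=-11 d=4 *, l++

pair (-11, 0) with sum -11 (|Δ|=4)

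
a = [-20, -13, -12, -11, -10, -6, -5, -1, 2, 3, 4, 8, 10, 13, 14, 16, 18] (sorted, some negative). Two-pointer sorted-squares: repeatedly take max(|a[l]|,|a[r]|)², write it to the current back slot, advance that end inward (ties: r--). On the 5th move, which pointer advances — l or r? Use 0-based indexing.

[0,16] |-20|>|18| out[16]=400 → l++
[1,16] |-13|<=|18| out[15]=324 → r--
[1,15] |-13|<=|16| out[14]=256 → r--
[1,14] |-13|<=|14| out[13]=196 → r--
[1,13] |-13|<=|13| out[12]=169 → r--

r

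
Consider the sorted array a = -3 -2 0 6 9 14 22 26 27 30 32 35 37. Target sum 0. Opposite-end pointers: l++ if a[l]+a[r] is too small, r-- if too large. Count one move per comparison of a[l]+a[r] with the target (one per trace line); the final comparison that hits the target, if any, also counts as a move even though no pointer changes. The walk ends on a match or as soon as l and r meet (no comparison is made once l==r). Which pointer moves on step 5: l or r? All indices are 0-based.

[0,12] -3+37=34 >0 → r--
[0,11] -3+35=32 >0 → r--
[0,10] -3+32=29 >0 → r--
[0,9] -3+30=27 >0 → r--
[0,8] -3+27=24 >0 → r--

r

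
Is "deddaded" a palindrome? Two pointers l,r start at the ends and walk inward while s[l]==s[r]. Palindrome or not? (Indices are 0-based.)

not a palindrome (mismatch at 3,4)

[0,7] 'd'=='d' → l++,r--
[1,6] 'e'=='e' → l++,r--
[2,5] 'd'=='d' → l++,r--
[3,4] 'd'!='a' → stop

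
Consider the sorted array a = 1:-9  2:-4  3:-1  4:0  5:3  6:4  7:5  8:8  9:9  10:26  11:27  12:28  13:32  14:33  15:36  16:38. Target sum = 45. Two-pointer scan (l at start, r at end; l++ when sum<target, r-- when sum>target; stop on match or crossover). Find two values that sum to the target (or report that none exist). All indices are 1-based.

(9, 36)

l=1 r=16: -9+38=29 <45, l++
l=2 r=16: -4+38=34 <45, l++
l=3 r=16: -1+38=37 <45, l++
l=4 r=16: 0+38=38 <45, l++
l=5 r=16: 3+38=41 <45, l++
l=6 r=16: 4+38=42 <45, l++
l=7 r=16: 5+38=43 <45, l++
l=8 r=16: 8+38=46 >45, r--
l=8 r=15: 8+36=44 <45, l++
l=9 r=15: 9+36=45, found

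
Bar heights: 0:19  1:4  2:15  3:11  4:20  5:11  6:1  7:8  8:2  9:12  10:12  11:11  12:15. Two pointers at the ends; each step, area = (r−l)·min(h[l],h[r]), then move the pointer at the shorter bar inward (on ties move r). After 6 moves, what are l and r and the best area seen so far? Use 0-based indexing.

l=0, r=6, best area=180

[0,12] min(19,15)*12=180 best=180 * → r--
[0,11] min(19,11)*11=121 best=180 → r--
[0,10] min(19,12)*10=120 best=180 → r--
[0,9] min(19,12)*9=108 best=180 → r--
[0,8] min(19,2)*8=16 best=180 → r--
[0,7] min(19,8)*7=56 best=180 → r--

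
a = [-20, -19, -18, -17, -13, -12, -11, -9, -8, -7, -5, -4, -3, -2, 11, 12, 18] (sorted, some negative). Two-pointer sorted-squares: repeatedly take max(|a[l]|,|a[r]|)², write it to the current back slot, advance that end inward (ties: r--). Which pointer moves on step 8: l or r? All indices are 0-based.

l

l=0 r=16: |-20|>|18| out[16]=400, l++
l=1 r=16: |-19|>|18| out[15]=361, l++
l=2 r=16: |-18|<=|18| out[14]=324, r--
l=2 r=15: |-18|>|12| out[13]=324, l++
l=3 r=15: |-17|>|12| out[12]=289, l++
l=4 r=15: |-13|>|12| out[11]=169, l++
l=5 r=15: |-12|<=|12| out[10]=144, r--
l=5 r=14: |-12|>|11| out[9]=144, l++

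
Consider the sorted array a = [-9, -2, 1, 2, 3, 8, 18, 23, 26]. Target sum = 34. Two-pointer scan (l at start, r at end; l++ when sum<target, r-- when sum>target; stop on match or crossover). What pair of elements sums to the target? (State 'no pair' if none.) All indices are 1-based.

(8, 26)

[1,9] -9+26=17 <34 → l++
[2,9] -2+26=24 <34 → l++
[3,9] 1+26=27 <34 → l++
[4,9] 2+26=28 <34 → l++
[5,9] 3+26=29 <34 → l++
[6,9] 8+26=34 → found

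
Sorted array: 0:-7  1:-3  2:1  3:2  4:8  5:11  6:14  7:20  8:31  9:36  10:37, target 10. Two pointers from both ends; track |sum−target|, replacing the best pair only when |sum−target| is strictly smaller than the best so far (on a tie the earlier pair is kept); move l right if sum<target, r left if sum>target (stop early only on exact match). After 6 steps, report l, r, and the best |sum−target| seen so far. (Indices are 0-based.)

l=1, r=5, best |Δ|=1

l=0 r=10: -7+37=30 d=20 *, r--
l=0 r=9: -7+36=29 d=19 *, r--
l=0 r=8: -7+31=24 d=14 *, r--
l=0 r=7: -7+20=13 d=3 *, r--
l=0 r=6: -7+14=7 d=3, l++
l=1 r=6: -3+14=11 d=1 *, r--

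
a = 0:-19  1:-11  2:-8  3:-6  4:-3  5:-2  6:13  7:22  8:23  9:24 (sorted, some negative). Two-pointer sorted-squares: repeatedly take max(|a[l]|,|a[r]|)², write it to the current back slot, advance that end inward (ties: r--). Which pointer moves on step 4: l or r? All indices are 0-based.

l=0 r=9: |-19|<=|24| out[9]=576, r--
l=0 r=8: |-19|<=|23| out[8]=529, r--
l=0 r=7: |-19|<=|22| out[7]=484, r--
l=0 r=6: |-19|>|13| out[6]=361, l++

l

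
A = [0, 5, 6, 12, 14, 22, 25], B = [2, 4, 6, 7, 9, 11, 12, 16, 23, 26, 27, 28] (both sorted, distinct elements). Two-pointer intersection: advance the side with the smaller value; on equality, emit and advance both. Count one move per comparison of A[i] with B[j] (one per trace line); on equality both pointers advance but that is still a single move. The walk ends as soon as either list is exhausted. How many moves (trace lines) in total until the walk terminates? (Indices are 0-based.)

[i=0,j=0] 0<2 → i++
[i=1,j=0] 5>2 → j++
[i=1,j=1] 5>4 → j++
[i=1,j=2] 5<6 → i++
[i=2,j=2] 6==6 emit → i++,j++
[i=3,j=3] 12>7 → j++
[i=3,j=4] 12>9 → j++
[i=3,j=5] 12>11 → j++
[i=3,j=6] 12==12 emit → i++,j++
[i=4,j=7] 14<16 → i++
[i=5,j=7] 22>16 → j++
[i=5,j=8] 22<23 → i++
[i=6,j=8] 25>23 → j++
[i=6,j=9] 25<26 → i++

14 moves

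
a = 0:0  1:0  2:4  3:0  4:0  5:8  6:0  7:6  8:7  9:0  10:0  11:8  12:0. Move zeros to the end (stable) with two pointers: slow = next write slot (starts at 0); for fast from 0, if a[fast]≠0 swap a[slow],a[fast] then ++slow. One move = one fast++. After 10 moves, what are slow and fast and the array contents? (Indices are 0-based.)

(s=0,f=0) a[fast]=0 → fast++
(s=0,f=1) a[fast]=0 → fast++
(s=0,f=2) a[fast]=4≠0 swap→a[0]=4 → slow++,fast++
(s=1,f=3) a[fast]=0 → fast++
(s=1,f=4) a[fast]=0 → fast++
(s=1,f=5) a[fast]=8≠0 swap→a[1]=8 → slow++,fast++
(s=2,f=6) a[fast]=0 → fast++
(s=2,f=7) a[fast]=6≠0 swap→a[2]=6 → slow++,fast++
(s=3,f=8) a[fast]=7≠0 swap→a[3]=7 → slow++,fast++
(s=4,f=9) a[fast]=0 → fast++

slow=4, fast=10, a=[4, 8, 6, 7, 0, 0, 0, 0, 0, 0, 0, 8, 0]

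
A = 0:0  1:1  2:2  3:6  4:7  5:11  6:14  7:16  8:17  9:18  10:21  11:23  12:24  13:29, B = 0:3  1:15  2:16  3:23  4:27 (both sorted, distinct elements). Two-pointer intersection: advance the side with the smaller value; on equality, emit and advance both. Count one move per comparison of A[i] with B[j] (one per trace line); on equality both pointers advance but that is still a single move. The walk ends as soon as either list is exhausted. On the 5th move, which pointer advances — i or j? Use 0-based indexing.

i

[i=0,j=0] 0<3 → i++
[i=1,j=0] 1<3 → i++
[i=2,j=0] 2<3 → i++
[i=3,j=0] 6>3 → j++
[i=3,j=1] 6<15 → i++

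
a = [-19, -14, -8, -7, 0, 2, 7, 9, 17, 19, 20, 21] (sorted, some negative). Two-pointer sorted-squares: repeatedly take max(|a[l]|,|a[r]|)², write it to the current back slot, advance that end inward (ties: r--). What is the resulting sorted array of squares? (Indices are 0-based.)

[0, 4, 49, 49, 64, 81, 196, 289, 361, 361, 400, 441]

[0,11] |-19|<=|21| out[11]=441 → r--
[0,10] |-19|<=|20| out[10]=400 → r--
[0,9] |-19|<=|19| out[9]=361 → r--
[0,8] |-19|>|17| out[8]=361 → l++
[1,8] |-14|<=|17| out[7]=289 → r--
[1,7] |-14|>|9| out[6]=196 → l++
[2,7] |-8|<=|9| out[5]=81 → r--
[2,6] |-8|>|7| out[4]=64 → l++
[3,6] |-7|<=|7| out[3]=49 → r--
[3,5] |-7|>|2| out[2]=49 → l++
[4,5] |0|<=|2| out[1]=4 → r--
[4,4] |0|<=|0| out[0]=0 → r--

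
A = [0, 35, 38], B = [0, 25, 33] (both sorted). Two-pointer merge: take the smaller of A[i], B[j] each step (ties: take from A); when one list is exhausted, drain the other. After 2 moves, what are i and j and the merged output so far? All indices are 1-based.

i=2, j=2, merged so far=[0, 0]

i=1 j=1: A[i]=0<=B[j]=0 take 0, i++
i=2 j=1: A[i]=35>B[j]=0 take 0, j++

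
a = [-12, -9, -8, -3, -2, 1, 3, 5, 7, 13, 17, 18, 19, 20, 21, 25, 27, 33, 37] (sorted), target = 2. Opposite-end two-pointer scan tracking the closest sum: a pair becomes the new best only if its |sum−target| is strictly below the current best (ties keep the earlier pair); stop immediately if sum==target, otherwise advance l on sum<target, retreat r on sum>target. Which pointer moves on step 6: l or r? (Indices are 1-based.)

r

[1,19] -12+37=25 d=23 * → r--
[1,18] -12+33=21 d=19 * → r--
[1,17] -12+27=15 d=13 * → r--
[1,16] -12+25=13 d=11 * → r--
[1,15] -12+21=9 d=7 * → r--
[1,14] -12+20=8 d=6 * → r--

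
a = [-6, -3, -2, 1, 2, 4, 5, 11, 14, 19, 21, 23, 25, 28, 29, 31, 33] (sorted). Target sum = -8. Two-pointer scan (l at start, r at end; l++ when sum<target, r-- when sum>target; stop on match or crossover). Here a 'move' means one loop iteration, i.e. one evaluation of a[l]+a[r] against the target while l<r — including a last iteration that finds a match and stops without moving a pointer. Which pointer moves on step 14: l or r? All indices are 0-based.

[0,16] -6+33=27 >-8 → r--
[0,15] -6+31=25 >-8 → r--
[0,14] -6+29=23 >-8 → r--
[0,13] -6+28=22 >-8 → r--
[0,12] -6+25=19 >-8 → r--
[0,11] -6+23=17 >-8 → r--
[0,10] -6+21=15 >-8 → r--
[0,9] -6+19=13 >-8 → r--
[0,8] -6+14=8 >-8 → r--
[0,7] -6+11=5 >-8 → r--
[0,6] -6+5=-1 >-8 → r--
[0,5] -6+4=-2 >-8 → r--
[0,4] -6+2=-4 >-8 → r--
[0,3] -6+1=-5 >-8 → r--

r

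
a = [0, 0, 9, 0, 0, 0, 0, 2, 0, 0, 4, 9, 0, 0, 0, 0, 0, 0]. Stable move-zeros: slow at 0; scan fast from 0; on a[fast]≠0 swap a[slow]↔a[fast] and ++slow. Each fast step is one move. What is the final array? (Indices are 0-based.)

slow=0 fast=0: a[fast]=0, fast++
slow=0 fast=1: a[fast]=0, fast++
slow=0 fast=2: a[fast]=9≠0 swap→a[0]=9, slow++,fast++
slow=1 fast=3: a[fast]=0, fast++
slow=1 fast=4: a[fast]=0, fast++
slow=1 fast=5: a[fast]=0, fast++
slow=1 fast=6: a[fast]=0, fast++
slow=1 fast=7: a[fast]=2≠0 swap→a[1]=2, slow++,fast++
slow=2 fast=8: a[fast]=0, fast++
slow=2 fast=9: a[fast]=0, fast++
slow=2 fast=10: a[fast]=4≠0 swap→a[2]=4, slow++,fast++
slow=3 fast=11: a[fast]=9≠0 swap→a[3]=9, slow++,fast++
slow=4 fast=12: a[fast]=0, fast++
slow=4 fast=13: a[fast]=0, fast++
slow=4 fast=14: a[fast]=0, fast++
slow=4 fast=15: a[fast]=0, fast++
slow=4 fast=16: a[fast]=0, fast++
slow=4 fast=17: a[fast]=0, fast++

[9, 2, 4, 9, 0, 0, 0, 0, 0, 0, 0, 0, 0, 0, 0, 0, 0, 0]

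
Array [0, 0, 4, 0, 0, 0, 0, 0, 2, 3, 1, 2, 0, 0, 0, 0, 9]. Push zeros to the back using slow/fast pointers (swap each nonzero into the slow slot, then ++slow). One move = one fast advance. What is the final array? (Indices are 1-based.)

(s=1,f=1) a[fast]=0 → fast++
(s=1,f=2) a[fast]=0 → fast++
(s=1,f=3) a[fast]=4≠0 swap→a[1]=4 → slow++,fast++
(s=2,f=4) a[fast]=0 → fast++
(s=2,f=5) a[fast]=0 → fast++
(s=2,f=6) a[fast]=0 → fast++
(s=2,f=7) a[fast]=0 → fast++
(s=2,f=8) a[fast]=0 → fast++
(s=2,f=9) a[fast]=2≠0 swap→a[2]=2 → slow++,fast++
(s=3,f=10) a[fast]=3≠0 swap→a[3]=3 → slow++,fast++
(s=4,f=11) a[fast]=1≠0 swap→a[4]=1 → slow++,fast++
(s=5,f=12) a[fast]=2≠0 swap→a[5]=2 → slow++,fast++
(s=6,f=13) a[fast]=0 → fast++
(s=6,f=14) a[fast]=0 → fast++
(s=6,f=15) a[fast]=0 → fast++
(s=6,f=16) a[fast]=0 → fast++
(s=6,f=17) a[fast]=9≠0 swap→a[6]=9 → slow++,fast++

[4, 2, 3, 1, 2, 9, 0, 0, 0, 0, 0, 0, 0, 0, 0, 0, 0]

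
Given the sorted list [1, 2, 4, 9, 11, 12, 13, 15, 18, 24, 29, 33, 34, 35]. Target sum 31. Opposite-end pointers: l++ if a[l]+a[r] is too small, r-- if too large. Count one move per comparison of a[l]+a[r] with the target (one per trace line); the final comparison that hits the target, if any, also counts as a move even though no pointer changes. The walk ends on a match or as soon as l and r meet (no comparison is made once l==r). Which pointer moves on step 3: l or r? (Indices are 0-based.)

r

[0,13] 1+35=36 >31 → r--
[0,12] 1+34=35 >31 → r--
[0,11] 1+33=34 >31 → r--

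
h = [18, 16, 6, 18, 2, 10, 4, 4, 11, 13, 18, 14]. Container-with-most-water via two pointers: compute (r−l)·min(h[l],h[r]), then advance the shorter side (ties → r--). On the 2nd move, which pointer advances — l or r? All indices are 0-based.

r

[0,11] min(18,14)*11=154 best=154 * → r--
[0,10] min(18,18)*10=180 best=180 * → r--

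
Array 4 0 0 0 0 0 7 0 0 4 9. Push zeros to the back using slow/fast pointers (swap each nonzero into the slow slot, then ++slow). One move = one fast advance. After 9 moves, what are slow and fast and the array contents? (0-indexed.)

slow=2, fast=9, a=[4, 7, 0, 0, 0, 0, 0, 0, 0, 4, 9]

(s=0,f=0) a[fast]=4≠0 swap→a[0]=4 → slow++,fast++
(s=1,f=1) a[fast]=0 → fast++
(s=1,f=2) a[fast]=0 → fast++
(s=1,f=3) a[fast]=0 → fast++
(s=1,f=4) a[fast]=0 → fast++
(s=1,f=5) a[fast]=0 → fast++
(s=1,f=6) a[fast]=7≠0 swap→a[1]=7 → slow++,fast++
(s=2,f=7) a[fast]=0 → fast++
(s=2,f=8) a[fast]=0 → fast++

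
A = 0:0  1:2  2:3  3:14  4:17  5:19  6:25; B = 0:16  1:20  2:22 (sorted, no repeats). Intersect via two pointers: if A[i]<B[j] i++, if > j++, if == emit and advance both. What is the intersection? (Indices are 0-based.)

intersection = []

[i=0,j=0] 0<16 → i++
[i=1,j=0] 2<16 → i++
[i=2,j=0] 3<16 → i++
[i=3,j=0] 14<16 → i++
[i=4,j=0] 17>16 → j++
[i=4,j=1] 17<20 → i++
[i=5,j=1] 19<20 → i++
[i=6,j=1] 25>20 → j++
[i=6,j=2] 25>22 → j++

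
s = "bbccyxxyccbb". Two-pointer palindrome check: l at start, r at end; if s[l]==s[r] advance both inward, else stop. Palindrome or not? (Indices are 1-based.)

l=1 r=12: 'b'=='b', l++,r--
l=2 r=11: 'b'=='b', l++,r--
l=3 r=10: 'c'=='c', l++,r--
l=4 r=9: 'c'=='c', l++,r--
l=5 r=8: 'y'=='y', l++,r--
l=6 r=7: 'x'=='x', l++,r--

palindrome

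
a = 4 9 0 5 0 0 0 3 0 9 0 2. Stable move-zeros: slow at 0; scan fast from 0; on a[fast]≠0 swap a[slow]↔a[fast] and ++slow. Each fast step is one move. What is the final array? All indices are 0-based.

[4, 9, 5, 3, 9, 2, 0, 0, 0, 0, 0, 0]

slow=0 fast=0: a[fast]=4≠0 swap→a[0]=4, slow++,fast++
slow=1 fast=1: a[fast]=9≠0 swap→a[1]=9, slow++,fast++
slow=2 fast=2: a[fast]=0, fast++
slow=2 fast=3: a[fast]=5≠0 swap→a[2]=5, slow++,fast++
slow=3 fast=4: a[fast]=0, fast++
slow=3 fast=5: a[fast]=0, fast++
slow=3 fast=6: a[fast]=0, fast++
slow=3 fast=7: a[fast]=3≠0 swap→a[3]=3, slow++,fast++
slow=4 fast=8: a[fast]=0, fast++
slow=4 fast=9: a[fast]=9≠0 swap→a[4]=9, slow++,fast++
slow=5 fast=10: a[fast]=0, fast++
slow=5 fast=11: a[fast]=2≠0 swap→a[5]=2, slow++,fast++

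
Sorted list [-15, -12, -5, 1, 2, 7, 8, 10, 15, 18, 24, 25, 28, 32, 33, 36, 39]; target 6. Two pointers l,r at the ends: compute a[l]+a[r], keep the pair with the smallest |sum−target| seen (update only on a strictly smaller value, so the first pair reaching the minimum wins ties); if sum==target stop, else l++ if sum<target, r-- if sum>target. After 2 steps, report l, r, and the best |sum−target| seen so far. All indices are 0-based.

l=0 r=16: -15+39=24 d=18 *, r--
l=0 r=15: -15+36=21 d=15 *, r--

l=0, r=14, best |Δ|=15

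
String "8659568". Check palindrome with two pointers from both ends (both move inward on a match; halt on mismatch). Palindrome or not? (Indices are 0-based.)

l=0 r=6: '8'=='8', l++,r--
l=1 r=5: '6'=='6', l++,r--
l=2 r=4: '5'=='5', l++,r--

palindrome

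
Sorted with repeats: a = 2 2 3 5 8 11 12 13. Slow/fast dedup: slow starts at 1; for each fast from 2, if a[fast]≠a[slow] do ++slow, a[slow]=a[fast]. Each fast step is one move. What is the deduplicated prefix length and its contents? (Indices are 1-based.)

slow=1 fast=2: a[fast]=2=a[slow] dup, fast++
slow=1 fast=3: a[fast]=3≠a[slow]=2 write a[2]=3, slow++,fast++
slow=2 fast=4: a[fast]=5≠a[slow]=3 write a[3]=5, slow++,fast++
slow=3 fast=5: a[fast]=8≠a[slow]=5 write a[4]=8, slow++,fast++
slow=4 fast=6: a[fast]=11≠a[slow]=8 write a[5]=11, slow++,fast++
slow=5 fast=7: a[fast]=12≠a[slow]=11 write a[6]=12, slow++,fast++
slow=6 fast=8: a[fast]=13≠a[slow]=12 write a[7]=13, slow++,fast++

length 7; prefix = [2, 3, 5, 8, 11, 12, 13]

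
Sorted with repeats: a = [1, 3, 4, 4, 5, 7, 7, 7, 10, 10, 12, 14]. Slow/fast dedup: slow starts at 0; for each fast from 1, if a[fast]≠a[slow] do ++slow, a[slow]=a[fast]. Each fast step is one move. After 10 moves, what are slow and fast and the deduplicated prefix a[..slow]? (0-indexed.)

slow=6, fast=11, prefix=[1, 3, 4, 5, 7, 10, 12]

(s=0,f=1) a[fast]=3≠a[slow]=1 write a[1]=3 → slow++,fast++
(s=1,f=2) a[fast]=4≠a[slow]=3 write a[2]=4 → slow++,fast++
(s=2,f=3) a[fast]=4=a[slow] dup → fast++
(s=2,f=4) a[fast]=5≠a[slow]=4 write a[3]=5 → slow++,fast++
(s=3,f=5) a[fast]=7≠a[slow]=5 write a[4]=7 → slow++,fast++
(s=4,f=6) a[fast]=7=a[slow] dup → fast++
(s=4,f=7) a[fast]=7=a[slow] dup → fast++
(s=4,f=8) a[fast]=10≠a[slow]=7 write a[5]=10 → slow++,fast++
(s=5,f=9) a[fast]=10=a[slow] dup → fast++
(s=5,f=10) a[fast]=12≠a[slow]=10 write a[6]=12 → slow++,fast++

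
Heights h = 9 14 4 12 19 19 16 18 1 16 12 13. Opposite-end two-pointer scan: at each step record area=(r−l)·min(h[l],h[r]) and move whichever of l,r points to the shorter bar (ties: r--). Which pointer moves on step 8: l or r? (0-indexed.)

r

l=0 r=11: min(9,13)*11=99 best=99 *, l++
l=1 r=11: min(14,13)*10=130 best=130 *, r--
l=1 r=10: min(14,12)*9=108 best=130, r--
l=1 r=9: min(14,16)*8=112 best=130, l++
l=2 r=9: min(4,16)*7=28 best=130, l++
l=3 r=9: min(12,16)*6=72 best=130, l++
l=4 r=9: min(19,16)*5=80 best=130, r--
l=4 r=8: min(19,1)*4=4 best=130, r--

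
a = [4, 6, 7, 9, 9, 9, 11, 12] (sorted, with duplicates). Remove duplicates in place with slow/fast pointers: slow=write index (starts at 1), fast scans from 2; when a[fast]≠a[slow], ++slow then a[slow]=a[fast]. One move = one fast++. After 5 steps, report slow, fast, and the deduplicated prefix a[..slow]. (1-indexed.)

(s=1,f=2) a[fast]=6≠a[slow]=4 write a[2]=6 → slow++,fast++
(s=2,f=3) a[fast]=7≠a[slow]=6 write a[3]=7 → slow++,fast++
(s=3,f=4) a[fast]=9≠a[slow]=7 write a[4]=9 → slow++,fast++
(s=4,f=5) a[fast]=9=a[slow] dup → fast++
(s=4,f=6) a[fast]=9=a[slow] dup → fast++

slow=4, fast=7, prefix=[4, 6, 7, 9]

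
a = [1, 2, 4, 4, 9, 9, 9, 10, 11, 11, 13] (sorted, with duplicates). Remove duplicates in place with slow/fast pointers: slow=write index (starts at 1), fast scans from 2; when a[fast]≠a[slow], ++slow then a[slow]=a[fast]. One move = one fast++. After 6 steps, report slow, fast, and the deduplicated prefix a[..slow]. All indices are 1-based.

slow=4, fast=8, prefix=[1, 2, 4, 9]

(s=1,f=2) a[fast]=2≠a[slow]=1 write a[2]=2 → slow++,fast++
(s=2,f=3) a[fast]=4≠a[slow]=2 write a[3]=4 → slow++,fast++
(s=3,f=4) a[fast]=4=a[slow] dup → fast++
(s=3,f=5) a[fast]=9≠a[slow]=4 write a[4]=9 → slow++,fast++
(s=4,f=6) a[fast]=9=a[slow] dup → fast++
(s=4,f=7) a[fast]=9=a[slow] dup → fast++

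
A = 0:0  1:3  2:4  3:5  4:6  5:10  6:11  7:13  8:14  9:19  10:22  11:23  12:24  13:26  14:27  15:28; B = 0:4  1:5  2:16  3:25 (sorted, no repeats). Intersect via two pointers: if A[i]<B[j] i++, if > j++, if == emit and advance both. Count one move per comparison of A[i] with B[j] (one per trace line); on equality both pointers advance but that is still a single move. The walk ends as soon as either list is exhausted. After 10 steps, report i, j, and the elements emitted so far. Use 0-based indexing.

[i=0,j=0] 0<4 → i++
[i=1,j=0] 3<4 → i++
[i=2,j=0] 4==4 emit → i++,j++
[i=3,j=1] 5==5 emit → i++,j++
[i=4,j=2] 6<16 → i++
[i=5,j=2] 10<16 → i++
[i=6,j=2] 11<16 → i++
[i=7,j=2] 13<16 → i++
[i=8,j=2] 14<16 → i++
[i=9,j=2] 19>16 → j++

i=9, j=3, emitted=[4, 5]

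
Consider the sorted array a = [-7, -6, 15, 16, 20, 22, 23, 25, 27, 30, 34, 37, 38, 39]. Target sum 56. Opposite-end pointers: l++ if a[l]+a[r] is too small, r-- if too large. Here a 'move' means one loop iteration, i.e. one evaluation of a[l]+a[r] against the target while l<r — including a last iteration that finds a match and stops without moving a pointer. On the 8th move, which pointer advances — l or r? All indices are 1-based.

l

l=1 r=14: -7+39=32 <56, l++
l=2 r=14: -6+39=33 <56, l++
l=3 r=14: 15+39=54 <56, l++
l=4 r=14: 16+39=55 <56, l++
l=5 r=14: 20+39=59 >56, r--
l=5 r=13: 20+38=58 >56, r--
l=5 r=12: 20+37=57 >56, r--
l=5 r=11: 20+34=54 <56, l++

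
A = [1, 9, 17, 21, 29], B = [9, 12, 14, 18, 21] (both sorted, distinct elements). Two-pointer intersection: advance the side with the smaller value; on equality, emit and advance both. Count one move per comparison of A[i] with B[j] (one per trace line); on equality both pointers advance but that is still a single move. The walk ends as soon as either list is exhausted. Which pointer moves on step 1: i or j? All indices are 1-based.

i

i=1 j=1: 1<9, i++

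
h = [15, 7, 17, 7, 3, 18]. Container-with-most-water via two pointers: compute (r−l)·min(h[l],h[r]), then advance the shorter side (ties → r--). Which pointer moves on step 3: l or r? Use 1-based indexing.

[1,6] min(15,18)*5=75 best=75 * → l++
[2,6] min(7,18)*4=28 best=75 → l++
[3,6] min(17,18)*3=51 best=75 → l++

l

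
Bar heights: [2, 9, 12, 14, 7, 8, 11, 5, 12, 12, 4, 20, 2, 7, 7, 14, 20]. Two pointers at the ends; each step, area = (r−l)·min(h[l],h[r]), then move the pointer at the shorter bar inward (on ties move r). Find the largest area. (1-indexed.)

l=1 r=17: min(2,20)*16=32 best=32 *, l++
l=2 r=17: min(9,20)*15=135 best=135 *, l++
l=3 r=17: min(12,20)*14=168 best=168 *, l++
l=4 r=17: min(14,20)*13=182 best=182 *, l++
l=5 r=17: min(7,20)*12=84 best=182, l++
l=6 r=17: min(8,20)*11=88 best=182, l++
l=7 r=17: min(11,20)*10=110 best=182, l++
l=8 r=17: min(5,20)*9=45 best=182, l++
l=9 r=17: min(12,20)*8=96 best=182, l++
l=10 r=17: min(12,20)*7=84 best=182, l++
l=11 r=17: min(4,20)*6=24 best=182, l++
l=12 r=17: min(20,20)*5=100 best=182, r--
l=12 r=16: min(20,14)*4=56 best=182, r--
l=12 r=15: min(20,7)*3=21 best=182, r--
l=12 r=14: min(20,7)*2=14 best=182, r--
l=12 r=13: min(20,2)*1=2 best=182, r--

max area = 182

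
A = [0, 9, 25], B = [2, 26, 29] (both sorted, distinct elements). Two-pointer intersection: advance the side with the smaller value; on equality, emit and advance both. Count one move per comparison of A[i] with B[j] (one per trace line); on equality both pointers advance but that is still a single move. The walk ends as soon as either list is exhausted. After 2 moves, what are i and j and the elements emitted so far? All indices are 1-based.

i=1 j=1: 0<2, i++
i=2 j=1: 9>2, j++

i=2, j=2, emitted=[]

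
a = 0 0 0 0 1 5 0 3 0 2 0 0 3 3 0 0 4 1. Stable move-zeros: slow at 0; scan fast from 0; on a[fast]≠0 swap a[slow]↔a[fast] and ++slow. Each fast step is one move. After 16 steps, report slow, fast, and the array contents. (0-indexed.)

slow=6, fast=16, a=[1, 5, 3, 2, 3, 3, 0, 0, 0, 0, 0, 0, 0, 0, 0, 0, 4, 1]

(s=0,f=0) a[fast]=0 → fast++
(s=0,f=1) a[fast]=0 → fast++
(s=0,f=2) a[fast]=0 → fast++
(s=0,f=3) a[fast]=0 → fast++
(s=0,f=4) a[fast]=1≠0 swap→a[0]=1 → slow++,fast++
(s=1,f=5) a[fast]=5≠0 swap→a[1]=5 → slow++,fast++
(s=2,f=6) a[fast]=0 → fast++
(s=2,f=7) a[fast]=3≠0 swap→a[2]=3 → slow++,fast++
(s=3,f=8) a[fast]=0 → fast++
(s=3,f=9) a[fast]=2≠0 swap→a[3]=2 → slow++,fast++
(s=4,f=10) a[fast]=0 → fast++
(s=4,f=11) a[fast]=0 → fast++
(s=4,f=12) a[fast]=3≠0 swap→a[4]=3 → slow++,fast++
(s=5,f=13) a[fast]=3≠0 swap→a[5]=3 → slow++,fast++
(s=6,f=14) a[fast]=0 → fast++
(s=6,f=15) a[fast]=0 → fast++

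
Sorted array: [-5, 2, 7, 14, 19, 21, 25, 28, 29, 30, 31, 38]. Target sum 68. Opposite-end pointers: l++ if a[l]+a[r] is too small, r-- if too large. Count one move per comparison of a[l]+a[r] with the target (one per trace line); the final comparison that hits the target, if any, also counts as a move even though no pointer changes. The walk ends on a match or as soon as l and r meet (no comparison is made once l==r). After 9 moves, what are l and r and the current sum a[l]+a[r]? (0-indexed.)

l=0 r=11: -5+38=33 <68, l++
l=1 r=11: 2+38=40 <68, l++
l=2 r=11: 7+38=45 <68, l++
l=3 r=11: 14+38=52 <68, l++
l=4 r=11: 19+38=57 <68, l++
l=5 r=11: 21+38=59 <68, l++
l=6 r=11: 25+38=63 <68, l++
l=7 r=11: 28+38=66 <68, l++
l=8 r=11: 29+38=67 <68, l++

l=9, r=11, sum=68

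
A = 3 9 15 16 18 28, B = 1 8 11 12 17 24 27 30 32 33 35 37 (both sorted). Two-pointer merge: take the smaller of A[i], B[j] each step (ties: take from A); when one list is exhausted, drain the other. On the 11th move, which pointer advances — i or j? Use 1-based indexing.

i=1 j=1: A[i]=3>B[j]=1 take 1, j++
i=1 j=2: A[i]=3<=B[j]=8 take 3, i++
i=2 j=2: A[i]=9>B[j]=8 take 8, j++
i=2 j=3: A[i]=9<=B[j]=11 take 9, i++
i=3 j=3: A[i]=15>B[j]=11 take 11, j++
i=3 j=4: A[i]=15>B[j]=12 take 12, j++
i=3 j=5: A[i]=15<=B[j]=17 take 15, i++
i=4 j=5: A[i]=16<=B[j]=17 take 16, i++
i=5 j=5: A[i]=18>B[j]=17 take 17, j++
i=5 j=6: A[i]=18<=B[j]=24 take 18, i++
i=6 j=6: A[i]=28>B[j]=24 take 24, j++

j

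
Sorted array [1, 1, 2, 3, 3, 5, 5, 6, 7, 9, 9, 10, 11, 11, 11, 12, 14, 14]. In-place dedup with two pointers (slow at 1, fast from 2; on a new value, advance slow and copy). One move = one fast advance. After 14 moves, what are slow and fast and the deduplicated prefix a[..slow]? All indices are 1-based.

slow=9, fast=16, prefix=[1, 2, 3, 5, 6, 7, 9, 10, 11]

(s=1,f=2) a[fast]=1=a[slow] dup → fast++
(s=1,f=3) a[fast]=2≠a[slow]=1 write a[2]=2 → slow++,fast++
(s=2,f=4) a[fast]=3≠a[slow]=2 write a[3]=3 → slow++,fast++
(s=3,f=5) a[fast]=3=a[slow] dup → fast++
(s=3,f=6) a[fast]=5≠a[slow]=3 write a[4]=5 → slow++,fast++
(s=4,f=7) a[fast]=5=a[slow] dup → fast++
(s=4,f=8) a[fast]=6≠a[slow]=5 write a[5]=6 → slow++,fast++
(s=5,f=9) a[fast]=7≠a[slow]=6 write a[6]=7 → slow++,fast++
(s=6,f=10) a[fast]=9≠a[slow]=7 write a[7]=9 → slow++,fast++
(s=7,f=11) a[fast]=9=a[slow] dup → fast++
(s=7,f=12) a[fast]=10≠a[slow]=9 write a[8]=10 → slow++,fast++
(s=8,f=13) a[fast]=11≠a[slow]=10 write a[9]=11 → slow++,fast++
(s=9,f=14) a[fast]=11=a[slow] dup → fast++
(s=9,f=15) a[fast]=11=a[slow] dup → fast++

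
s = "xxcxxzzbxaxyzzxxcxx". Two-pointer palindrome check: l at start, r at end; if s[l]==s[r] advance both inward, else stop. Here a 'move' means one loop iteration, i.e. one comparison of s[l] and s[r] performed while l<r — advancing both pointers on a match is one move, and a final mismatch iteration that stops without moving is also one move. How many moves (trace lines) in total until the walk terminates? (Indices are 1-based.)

[1,19] 'x'=='x' → l++,r--
[2,18] 'x'=='x' → l++,r--
[3,17] 'c'=='c' → l++,r--
[4,16] 'x'=='x' → l++,r--
[5,15] 'x'=='x' → l++,r--
[6,14] 'z'=='z' → l++,r--
[7,13] 'z'=='z' → l++,r--
[8,12] 'b'!='y' → stop

8 moves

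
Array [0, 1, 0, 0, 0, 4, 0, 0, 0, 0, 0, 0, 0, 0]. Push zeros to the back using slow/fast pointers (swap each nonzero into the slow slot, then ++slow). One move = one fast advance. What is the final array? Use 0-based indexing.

[1, 4, 0, 0, 0, 0, 0, 0, 0, 0, 0, 0, 0, 0]

(s=0,f=0) a[fast]=0 → fast++
(s=0,f=1) a[fast]=1≠0 swap→a[0]=1 → slow++,fast++
(s=1,f=2) a[fast]=0 → fast++
(s=1,f=3) a[fast]=0 → fast++
(s=1,f=4) a[fast]=0 → fast++
(s=1,f=5) a[fast]=4≠0 swap→a[1]=4 → slow++,fast++
(s=2,f=6) a[fast]=0 → fast++
(s=2,f=7) a[fast]=0 → fast++
(s=2,f=8) a[fast]=0 → fast++
(s=2,f=9) a[fast]=0 → fast++
(s=2,f=10) a[fast]=0 → fast++
(s=2,f=11) a[fast]=0 → fast++
(s=2,f=12) a[fast]=0 → fast++
(s=2,f=13) a[fast]=0 → fast++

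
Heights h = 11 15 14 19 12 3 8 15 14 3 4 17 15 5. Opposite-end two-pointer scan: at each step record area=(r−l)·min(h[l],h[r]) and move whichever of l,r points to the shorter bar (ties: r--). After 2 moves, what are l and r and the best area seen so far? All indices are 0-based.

l=0 r=13: min(11,5)*13=65 best=65 *, r--
l=0 r=12: min(11,15)*12=132 best=132 *, l++

l=1, r=12, best area=132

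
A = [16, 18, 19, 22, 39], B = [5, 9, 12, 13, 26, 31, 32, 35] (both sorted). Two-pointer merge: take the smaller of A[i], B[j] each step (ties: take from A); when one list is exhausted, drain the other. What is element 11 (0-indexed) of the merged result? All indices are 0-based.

merged[11] = 35

[i=0,j=0] A[i]=16>B[j]=5 take 5 → j++
[i=0,j=1] A[i]=16>B[j]=9 take 9 → j++
[i=0,j=2] A[i]=16>B[j]=12 take 12 → j++
[i=0,j=3] A[i]=16>B[j]=13 take 13 → j++
[i=0,j=4] A[i]=16<=B[j]=26 take 16 → i++
[i=1,j=4] A[i]=18<=B[j]=26 take 18 → i++
[i=2,j=4] A[i]=19<=B[j]=26 take 19 → i++
[i=3,j=4] A[i]=22<=B[j]=26 take 22 → i++
[i=4,j=4] A[i]=39>B[j]=26 take 26 → j++
[i=4,j=5] A[i]=39>B[j]=31 take 31 → j++
[i=4,j=6] A[i]=39>B[j]=32 take 32 → j++
[i=4,j=7] A[i]=39>B[j]=35 take 35 → j++
[i=4,j=8] B done, take A[i]=39 → i++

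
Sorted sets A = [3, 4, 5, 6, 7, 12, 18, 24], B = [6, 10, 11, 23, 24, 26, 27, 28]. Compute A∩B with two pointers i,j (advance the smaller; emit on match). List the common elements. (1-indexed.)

intersection = [6, 24]

[i=1,j=1] 3<6 → i++
[i=2,j=1] 4<6 → i++
[i=3,j=1] 5<6 → i++
[i=4,j=1] 6==6 emit → i++,j++
[i=5,j=2] 7<10 → i++
[i=6,j=2] 12>10 → j++
[i=6,j=3] 12>11 → j++
[i=6,j=4] 12<23 → i++
[i=7,j=4] 18<23 → i++
[i=8,j=4] 24>23 → j++
[i=8,j=5] 24==24 emit → i++,j++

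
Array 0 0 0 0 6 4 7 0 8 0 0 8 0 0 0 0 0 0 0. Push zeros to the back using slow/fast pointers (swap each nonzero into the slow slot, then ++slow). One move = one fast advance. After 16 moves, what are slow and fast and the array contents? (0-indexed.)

(s=0,f=0) a[fast]=0 → fast++
(s=0,f=1) a[fast]=0 → fast++
(s=0,f=2) a[fast]=0 → fast++
(s=0,f=3) a[fast]=0 → fast++
(s=0,f=4) a[fast]=6≠0 swap→a[0]=6 → slow++,fast++
(s=1,f=5) a[fast]=4≠0 swap→a[1]=4 → slow++,fast++
(s=2,f=6) a[fast]=7≠0 swap→a[2]=7 → slow++,fast++
(s=3,f=7) a[fast]=0 → fast++
(s=3,f=8) a[fast]=8≠0 swap→a[3]=8 → slow++,fast++
(s=4,f=9) a[fast]=0 → fast++
(s=4,f=10) a[fast]=0 → fast++
(s=4,f=11) a[fast]=8≠0 swap→a[4]=8 → slow++,fast++
(s=5,f=12) a[fast]=0 → fast++
(s=5,f=13) a[fast]=0 → fast++
(s=5,f=14) a[fast]=0 → fast++
(s=5,f=15) a[fast]=0 → fast++

slow=5, fast=16, a=[6, 4, 7, 8, 8, 0, 0, 0, 0, 0, 0, 0, 0, 0, 0, 0, 0, 0, 0]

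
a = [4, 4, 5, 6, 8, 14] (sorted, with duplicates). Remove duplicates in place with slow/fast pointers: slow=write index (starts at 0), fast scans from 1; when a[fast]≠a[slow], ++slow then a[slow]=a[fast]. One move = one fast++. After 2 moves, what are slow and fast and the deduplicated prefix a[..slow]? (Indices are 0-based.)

(s=0,f=1) a[fast]=4=a[slow] dup → fast++
(s=0,f=2) a[fast]=5≠a[slow]=4 write a[1]=5 → slow++,fast++

slow=1, fast=3, prefix=[4, 5]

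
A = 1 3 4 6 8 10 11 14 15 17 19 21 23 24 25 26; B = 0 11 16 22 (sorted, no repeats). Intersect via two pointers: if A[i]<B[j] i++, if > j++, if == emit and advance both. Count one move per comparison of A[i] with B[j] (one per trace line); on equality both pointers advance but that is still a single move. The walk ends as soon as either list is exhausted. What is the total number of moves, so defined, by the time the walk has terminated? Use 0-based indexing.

15 moves

[i=0,j=0] 1>0 → j++
[i=0,j=1] 1<11 → i++
[i=1,j=1] 3<11 → i++
[i=2,j=1] 4<11 → i++
[i=3,j=1] 6<11 → i++
[i=4,j=1] 8<11 → i++
[i=5,j=1] 10<11 → i++
[i=6,j=1] 11==11 emit → i++,j++
[i=7,j=2] 14<16 → i++
[i=8,j=2] 15<16 → i++
[i=9,j=2] 17>16 → j++
[i=9,j=3] 17<22 → i++
[i=10,j=3] 19<22 → i++
[i=11,j=3] 21<22 → i++
[i=12,j=3] 23>22 → j++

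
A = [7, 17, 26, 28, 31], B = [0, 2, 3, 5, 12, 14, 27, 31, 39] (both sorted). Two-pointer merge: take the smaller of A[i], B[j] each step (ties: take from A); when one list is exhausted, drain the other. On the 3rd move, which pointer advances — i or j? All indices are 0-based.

[i=0,j=0] A[i]=7>B[j]=0 take 0 → j++
[i=0,j=1] A[i]=7>B[j]=2 take 2 → j++
[i=0,j=2] A[i]=7>B[j]=3 take 3 → j++

j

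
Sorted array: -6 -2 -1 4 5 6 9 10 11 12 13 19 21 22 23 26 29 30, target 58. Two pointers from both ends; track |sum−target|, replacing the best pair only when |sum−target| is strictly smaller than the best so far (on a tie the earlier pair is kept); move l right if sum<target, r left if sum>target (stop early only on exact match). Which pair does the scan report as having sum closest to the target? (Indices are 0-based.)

l=0 r=17: -6+30=24 d=34 *, l++
l=1 r=17: -2+30=28 d=30 *, l++
l=2 r=17: -1+30=29 d=29 *, l++
l=3 r=17: 4+30=34 d=24 *, l++
l=4 r=17: 5+30=35 d=23 *, l++
l=5 r=17: 6+30=36 d=22 *, l++
l=6 r=17: 9+30=39 d=19 *, l++
l=7 r=17: 10+30=40 d=18 *, l++
l=8 r=17: 11+30=41 d=17 *, l++
l=9 r=17: 12+30=42 d=16 *, l++
l=10 r=17: 13+30=43 d=15 *, l++
l=11 r=17: 19+30=49 d=9 *, l++
l=12 r=17: 21+30=51 d=7 *, l++
l=13 r=17: 22+30=52 d=6 *, l++
l=14 r=17: 23+30=53 d=5 *, l++
l=15 r=17: 26+30=56 d=2 *, l++
l=16 r=17: 29+30=59 d=1 *, r--

pair (29, 30) with sum 59 (|Δ|=1)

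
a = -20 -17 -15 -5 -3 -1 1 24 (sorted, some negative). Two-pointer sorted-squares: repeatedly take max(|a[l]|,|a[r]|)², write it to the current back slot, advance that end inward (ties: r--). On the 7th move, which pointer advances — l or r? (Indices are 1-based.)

[1,8] |-20|<=|24| out[8]=576 → r--
[1,7] |-20|>|1| out[7]=400 → l++
[2,7] |-17|>|1| out[6]=289 → l++
[3,7] |-15|>|1| out[5]=225 → l++
[4,7] |-5|>|1| out[4]=25 → l++
[5,7] |-3|>|1| out[3]=9 → l++
[6,7] |-1|<=|1| out[2]=1 → r--

r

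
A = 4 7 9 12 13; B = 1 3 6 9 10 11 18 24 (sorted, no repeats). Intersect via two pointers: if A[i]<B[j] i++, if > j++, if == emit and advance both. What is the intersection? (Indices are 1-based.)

intersection = [9]

[i=1,j=1] 4>1 → j++
[i=1,j=2] 4>3 → j++
[i=1,j=3] 4<6 → i++
[i=2,j=3] 7>6 → j++
[i=2,j=4] 7<9 → i++
[i=3,j=4] 9==9 emit → i++,j++
[i=4,j=5] 12>10 → j++
[i=4,j=6] 12>11 → j++
[i=4,j=7] 12<18 → i++
[i=5,j=7] 13<18 → i++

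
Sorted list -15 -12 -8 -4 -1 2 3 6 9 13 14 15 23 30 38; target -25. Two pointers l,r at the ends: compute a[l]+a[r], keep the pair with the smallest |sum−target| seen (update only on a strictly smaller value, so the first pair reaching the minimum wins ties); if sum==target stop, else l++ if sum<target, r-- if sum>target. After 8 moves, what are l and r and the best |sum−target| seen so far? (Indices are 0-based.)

l=0, r=6, best |Δ|=16

l=0 r=14: -15+38=23 d=48 *, r--
l=0 r=13: -15+30=15 d=40 *, r--
l=0 r=12: -15+23=8 d=33 *, r--
l=0 r=11: -15+15=0 d=25 *, r--
l=0 r=10: -15+14=-1 d=24 *, r--
l=0 r=9: -15+13=-2 d=23 *, r--
l=0 r=8: -15+9=-6 d=19 *, r--
l=0 r=7: -15+6=-9 d=16 *, r--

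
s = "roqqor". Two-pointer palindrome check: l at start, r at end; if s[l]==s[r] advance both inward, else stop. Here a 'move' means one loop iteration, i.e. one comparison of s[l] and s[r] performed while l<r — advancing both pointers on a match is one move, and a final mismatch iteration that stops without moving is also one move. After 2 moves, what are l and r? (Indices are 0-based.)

l=2, r=3

[0,5] 'r'=='r' → l++,r--
[1,4] 'o'=='o' → l++,r--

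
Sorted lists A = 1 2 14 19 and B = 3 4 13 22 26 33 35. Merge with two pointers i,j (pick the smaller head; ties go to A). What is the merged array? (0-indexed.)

i=0 j=0: A[i]=1<=B[j]=3 take 1, i++
i=1 j=0: A[i]=2<=B[j]=3 take 2, i++
i=2 j=0: A[i]=14>B[j]=3 take 3, j++
i=2 j=1: A[i]=14>B[j]=4 take 4, j++
i=2 j=2: A[i]=14>B[j]=13 take 13, j++
i=2 j=3: A[i]=14<=B[j]=22 take 14, i++
i=3 j=3: A[i]=19<=B[j]=22 take 19, i++
i=4 j=3: A done, take B[j]=22, j++
i=4 j=4: A done, take B[j]=26, j++
i=4 j=5: A done, take B[j]=33, j++
i=4 j=6: A done, take B[j]=35, j++

[1, 2, 3, 4, 13, 14, 19, 22, 26, 33, 35]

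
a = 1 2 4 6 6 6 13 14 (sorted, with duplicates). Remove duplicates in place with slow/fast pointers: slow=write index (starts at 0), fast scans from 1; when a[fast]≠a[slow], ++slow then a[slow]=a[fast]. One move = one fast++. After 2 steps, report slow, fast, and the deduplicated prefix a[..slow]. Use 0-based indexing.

slow=2, fast=3, prefix=[1, 2, 4]

(s=0,f=1) a[fast]=2≠a[slow]=1 write a[1]=2 → slow++,fast++
(s=1,f=2) a[fast]=4≠a[slow]=2 write a[2]=4 → slow++,fast++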